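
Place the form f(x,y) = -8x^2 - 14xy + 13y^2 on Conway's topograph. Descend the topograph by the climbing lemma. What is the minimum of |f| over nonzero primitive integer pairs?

descent: ρ → (13,14,-8)  [lands on river]
river: ρ → (-8,18,9)
river: ρ → (9,18,-8)
river: ρ → (-8,14,13)
river: ρ → (13,12,-9)
river: ρ → (-9,24,1)
river: ρ → (1,24,-9)
river: ρ → (-9,12,13)
closes: descent 1, river 8
min |a| on river = 1

1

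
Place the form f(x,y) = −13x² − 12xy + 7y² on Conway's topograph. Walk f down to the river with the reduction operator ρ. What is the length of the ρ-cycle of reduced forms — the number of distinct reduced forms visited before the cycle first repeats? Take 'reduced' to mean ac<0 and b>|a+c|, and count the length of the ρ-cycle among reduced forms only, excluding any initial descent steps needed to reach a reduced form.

D = 508, ⌊√D⌋ = 22
descent: ρ → (7,12,-13)  [lands on river]
river: ρ → (-13,14,6)
river: ρ → (6,22,-1)
river: ρ → (-1,22,6)
river: ρ → (6,14,-13)
river: ρ → (-13,12,7)
river: ρ → (7,16,-9)
river: ρ → (-9,20,3)
river: ρ → (3,22,-2)
river: ρ → (-2,22,3)
river: ρ → (3,20,-9)
river: ρ → (-9,16,7)
ρ-cycle length = 12 (tail of 1 descent step not counted)

12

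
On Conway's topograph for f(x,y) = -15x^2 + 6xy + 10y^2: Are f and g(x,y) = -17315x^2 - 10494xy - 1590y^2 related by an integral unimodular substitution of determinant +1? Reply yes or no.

D₁ = 636, D₂ = 636
river cycle of f (length 10): (10, 14, -11), (-11, 8, 13), (13, 18, -6), (-6, 18, 13), (13, 8, -11), (-11, 14, 10), (10, 6, -15), (-15, 24, 1), (1, 24, -15), (-15, 6, 10)
river cycle of g (length 10): (-15, 6, 10), (10, 14, -11), (-11, 8, 13), (13, 18, -6), (-6, 18, 13), (13, 8, -11), (-11, 14, 10), (10, 6, -15), (-15, 24, 1), (1, 24, -15)
cycles coincide ⇒ equivalent

yes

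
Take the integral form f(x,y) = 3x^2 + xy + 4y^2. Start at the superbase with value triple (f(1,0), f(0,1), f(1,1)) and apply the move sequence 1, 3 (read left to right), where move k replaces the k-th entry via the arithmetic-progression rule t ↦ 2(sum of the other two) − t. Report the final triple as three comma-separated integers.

start (3,4,8) = (f(1,0),f(0,1),f(1,1))
replace slot 1: 2·(4+8) − 3 = 21 → (21,4,8)
replace slot 3: 2·(21+4) − 8 = 42 → (21,4,42)

21,4,42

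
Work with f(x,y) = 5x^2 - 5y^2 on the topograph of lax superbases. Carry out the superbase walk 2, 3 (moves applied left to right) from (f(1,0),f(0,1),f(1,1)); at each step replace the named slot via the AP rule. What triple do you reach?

start (5,-5,0) = (f(1,0),f(0,1),f(1,1))
replace slot 2: 2·(5+0) − (-5) = 15 → (5,15,0)
replace slot 3: 2·(5+15) − 0 = 40 → (5,15,40)

5,15,40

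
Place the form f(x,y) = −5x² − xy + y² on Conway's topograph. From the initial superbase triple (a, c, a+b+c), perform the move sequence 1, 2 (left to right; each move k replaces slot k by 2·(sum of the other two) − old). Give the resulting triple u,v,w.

start (-5,1,-5) = (f(1,0),f(0,1),f(1,1))
replace slot 1: 2·(1+(-5)) − (-5) = -3 → (-3,1,-5)
replace slot 2: 2·((-3)+(-5)) − 1 = -17 → (-3,-17,-5)

-3,-17,-5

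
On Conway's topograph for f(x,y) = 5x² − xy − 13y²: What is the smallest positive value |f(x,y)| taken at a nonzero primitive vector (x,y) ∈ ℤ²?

descent: ρ → (-13,1,5)
descent: ρ → (5,9,-9)  [lands on river]
river: ρ → (-9,9,5)
river: ρ → (5,11,-7)
river: ρ → (-7,3,9)
river: ρ → (9,15,-1)
river: ρ → (-1,15,9)
river: ρ → (9,3,-7)
river: ρ → (-7,11,5)
closes: descent 2, river 8
min |a| on river = 1

1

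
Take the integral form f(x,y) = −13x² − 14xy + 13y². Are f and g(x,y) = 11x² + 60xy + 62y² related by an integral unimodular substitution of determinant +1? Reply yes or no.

D₁ = 872, D₂ = 872
river cycle of f (length 14): (13, 14, -13), (-13, 12, 14), (14, 16, -11), (-11, 28, 2), (2, 28, -11), (-11, 16, 14), (14, 12, -13), (-13, 14, 13), (13, 12, -14), (-14, 16, 11), … (4 more)
river cycle of g (length 14): (11, 16, -14), (-14, 12, 13), (13, 14, -13), (-13, 12, 14), (14, 16, -11), (-11, 28, 2), (2, 28, -11), (-11, 16, 14), (14, 12, -13), (-13, 14, 13), … (4 more)
cycles coincide ⇒ equivalent

yes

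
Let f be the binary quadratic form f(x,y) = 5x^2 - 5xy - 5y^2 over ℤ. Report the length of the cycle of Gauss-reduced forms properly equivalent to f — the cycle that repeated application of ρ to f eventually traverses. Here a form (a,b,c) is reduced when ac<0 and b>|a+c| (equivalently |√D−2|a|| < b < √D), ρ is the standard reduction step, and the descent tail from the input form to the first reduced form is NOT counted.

D = 125, ⌊√D⌋ = 11
descent: ρ → (-5,5,5)  [lands on river]
river: ρ → (5,5,-5)
ρ-cycle length = 2 (tail of 1 descent step not counted)

2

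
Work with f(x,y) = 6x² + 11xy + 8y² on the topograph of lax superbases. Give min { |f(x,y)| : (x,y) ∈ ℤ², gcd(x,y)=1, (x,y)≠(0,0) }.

translate: b→-1 (≡11 mod 12), so (6,11,8)→(6,-1,3)
flip: (6,-1,3)→(3,1,6)
reduced (well bottom): (3,1,6) with a≤c, −a<b≤a
well minimum = a = 3

3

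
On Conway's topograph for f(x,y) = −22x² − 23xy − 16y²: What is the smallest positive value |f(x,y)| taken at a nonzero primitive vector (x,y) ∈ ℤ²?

translate: b→-21 (≡23 mod 44), so (22,23,16)→(22,-21,15)
flip: (22,-21,15)→(15,21,22)
translate: b→-9 (≡21 mod 30), so (15,21,22)→(15,-9,16)
reduced (well bottom): (15,-9,16) with a≤c, −a<b≤a
well minimum |f| = |-15| = 15 (negative-definite)

15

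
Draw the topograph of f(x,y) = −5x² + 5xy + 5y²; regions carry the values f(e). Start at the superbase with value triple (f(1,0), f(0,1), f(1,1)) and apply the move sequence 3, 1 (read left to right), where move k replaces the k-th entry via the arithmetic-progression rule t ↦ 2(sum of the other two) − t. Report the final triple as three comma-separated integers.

start (-5,5,5) = (f(1,0),f(0,1),f(1,1))
replace slot 3: 2·((-5)+5) − 5 = -5 → (-5,5,-5)
replace slot 1: 2·(5+(-5)) − (-5) = 5 → (5,5,-5)

5,5,-5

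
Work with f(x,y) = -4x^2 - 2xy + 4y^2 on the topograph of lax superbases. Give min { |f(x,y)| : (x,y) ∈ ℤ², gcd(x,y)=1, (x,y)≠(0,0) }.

descent: ρ → (4,2,-4)  [lands on river]
river: ρ → (-4,6,2)
river: ρ → (2,6,-4)
river: ρ → (-4,2,4)
river: ρ → (4,6,-2)
river: ρ → (-2,6,4)
closes: descent 1, river 6
min |a| on river = 2

2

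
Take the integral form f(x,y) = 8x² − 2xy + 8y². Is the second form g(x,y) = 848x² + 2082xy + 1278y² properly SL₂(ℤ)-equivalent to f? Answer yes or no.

D₁ = -252, D₂ = -252
f: flip: (8,-2,8)→(8,2,8)
f: reduced (well bottom): (8,2,8) with a≤c, −a<b≤a
g: translate: b→386 (≡2082 mod 1696), so (848,2082,1278)→(848,386,44)
g: flip: (848,386,44)→(44,-386,848)
g: translate: b→-34 (≡-386 mod 88), so (44,-386,848)→(44,-34,8)
g: flip: (44,-34,8)→(8,34,44)
g: translate: b→2 (≡34 mod 16), so (8,34,44)→(8,2,8)
g: reduced (well bottom): (8,2,8) with a≤c, −a<b≤a
reduced forms (8, 2, 8) vs (8, 2, 8) ⇒ equivalent

yes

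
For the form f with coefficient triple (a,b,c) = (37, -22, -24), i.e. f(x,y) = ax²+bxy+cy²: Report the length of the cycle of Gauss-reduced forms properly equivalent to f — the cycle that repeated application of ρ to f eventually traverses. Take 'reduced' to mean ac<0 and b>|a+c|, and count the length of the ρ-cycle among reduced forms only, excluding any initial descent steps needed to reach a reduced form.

D = 4036, ⌊√D⌋ = 63
descent: ρ → (-24,22,37)  [lands on river]
river: ρ → (37,52,-9)
river: ρ → (-9,56,25)
river: ρ → (25,44,-21)
river: ρ → (-21,40,29)
river: ρ → (29,18,-32)
river: ρ → (-32,46,15)
river: ρ → (15,44,-35)
river: ρ → (-35,26,24)
river: ρ → (24,22,-37)
river: ρ → (-37,52,9)
river: ρ → (9,56,-25)
river: ρ → (-25,44,21)
river: ρ → (21,40,-29)
river: ρ → (-29,18,32)
river: ρ → (32,46,-15)
river: ρ → (-15,44,35)
river: ρ → (35,26,-24)
ρ-cycle length = 18 (tail of 1 descent step not counted)

18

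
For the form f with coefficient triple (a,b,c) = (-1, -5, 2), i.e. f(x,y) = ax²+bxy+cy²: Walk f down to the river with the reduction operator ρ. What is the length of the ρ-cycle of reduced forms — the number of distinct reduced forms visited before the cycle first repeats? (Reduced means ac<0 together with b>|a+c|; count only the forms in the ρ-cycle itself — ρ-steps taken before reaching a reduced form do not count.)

D = 33, ⌊√D⌋ = 5
descent: ρ → (2,5,-1)  [lands on river]
river: ρ → (-1,5,2)
river: ρ → (2,3,-3)
river: ρ → (-3,3,2)
ρ-cycle length = 4 (tail of 1 descent step not counted)

4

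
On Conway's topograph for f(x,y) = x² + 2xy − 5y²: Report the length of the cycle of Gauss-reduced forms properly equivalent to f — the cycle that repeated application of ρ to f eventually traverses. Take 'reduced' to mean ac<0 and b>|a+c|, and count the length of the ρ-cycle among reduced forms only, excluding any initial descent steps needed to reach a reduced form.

D = 24, ⌊√D⌋ = 4
descent: ρ → (-5,-2,1)
descent: ρ → (1,4,-2)  [lands on river]
river: ρ → (-2,4,1)
ρ-cycle length = 2 (tail of 2 descent steps not counted)

2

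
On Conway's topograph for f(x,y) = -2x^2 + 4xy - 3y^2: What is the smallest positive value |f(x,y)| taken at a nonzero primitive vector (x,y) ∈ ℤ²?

translate: b→0 (≡-4 mod 4), so (2,-4,3)→(2,0,1)
flip: (2,0,1)→(1,0,2)
reduced (well bottom): (1,0,2) with a≤c, −a<b≤a
well minimum |f| = |-1| = 1 (negative-definite)

1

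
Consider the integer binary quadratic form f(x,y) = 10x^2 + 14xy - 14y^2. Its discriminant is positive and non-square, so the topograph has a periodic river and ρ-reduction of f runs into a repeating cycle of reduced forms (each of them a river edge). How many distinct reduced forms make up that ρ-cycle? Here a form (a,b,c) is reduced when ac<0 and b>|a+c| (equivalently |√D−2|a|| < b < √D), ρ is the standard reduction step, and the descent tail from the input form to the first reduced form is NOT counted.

D = 756, ⌊√D⌋ = 27
river: ρ → (-14,14,10)
river: ρ → (10,26,-2)
river: ρ → (-2,26,10)
river: ρ → (10,14,-14)
ρ-cycle length = 4 (tail of 0 descent steps not counted)

4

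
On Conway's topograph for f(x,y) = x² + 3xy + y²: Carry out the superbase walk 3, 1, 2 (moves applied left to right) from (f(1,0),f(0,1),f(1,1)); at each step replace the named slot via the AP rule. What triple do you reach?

start (1,1,5) = (f(1,0),f(0,1),f(1,1))
replace slot 3: 2·(1+1) − 5 = -1 → (1,1,-1)
replace slot 1: 2·(1+(-1)) − 1 = -1 → (-1,1,-1)
replace slot 2: 2·((-1)+(-1)) − 1 = -5 → (-1,-5,-1)

-1,-5,-1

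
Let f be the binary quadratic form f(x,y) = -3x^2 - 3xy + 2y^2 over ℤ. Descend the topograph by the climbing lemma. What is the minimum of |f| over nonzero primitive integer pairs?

descent: ρ → (2,3,-3)  [lands on river]
river: ρ → (-3,3,2)
river: ρ → (2,5,-1)
river: ρ → (-1,5,2)
closes: descent 1, river 4
min |a| on river = 1

1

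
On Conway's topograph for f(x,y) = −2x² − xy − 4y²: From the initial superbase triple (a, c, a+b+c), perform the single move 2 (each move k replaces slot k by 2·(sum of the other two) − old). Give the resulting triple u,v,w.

start (-2,-4,-7) = (f(1,0),f(0,1),f(1,1))
replace slot 2: 2·((-2)+(-7)) − (-4) = -14 → (-2,-14,-7)

-2,-14,-7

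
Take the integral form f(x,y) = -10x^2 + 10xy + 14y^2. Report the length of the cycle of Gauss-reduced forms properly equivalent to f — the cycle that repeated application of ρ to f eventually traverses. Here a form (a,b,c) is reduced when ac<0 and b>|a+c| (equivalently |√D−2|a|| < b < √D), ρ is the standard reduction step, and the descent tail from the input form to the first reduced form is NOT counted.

D = 660, ⌊√D⌋ = 25
river: ρ → (14,18,-6)
river: ρ → (-6,18,14)
river: ρ → (14,10,-10)
river: ρ → (-10,10,14)
ρ-cycle length = 4 (tail of 0 descent steps not counted)

4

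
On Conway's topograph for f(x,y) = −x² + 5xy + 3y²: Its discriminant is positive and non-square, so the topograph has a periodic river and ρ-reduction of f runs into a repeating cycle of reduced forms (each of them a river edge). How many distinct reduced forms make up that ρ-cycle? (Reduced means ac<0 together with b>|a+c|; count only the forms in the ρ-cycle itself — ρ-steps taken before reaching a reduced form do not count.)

D = 37, ⌊√D⌋ = 6
river: ρ → (3,1,-3)
river: ρ → (-3,5,1)
river: ρ → (1,5,-3)
river: ρ → (-3,1,3)
river: ρ → (3,5,-1)
river: ρ → (-1,5,3)
ρ-cycle length = 6 (tail of 0 descent steps not counted)

6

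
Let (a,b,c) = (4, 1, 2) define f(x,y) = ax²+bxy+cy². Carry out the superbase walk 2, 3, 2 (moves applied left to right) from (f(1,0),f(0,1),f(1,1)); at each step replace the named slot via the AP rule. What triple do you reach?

start (4,2,7) = (f(1,0),f(0,1),f(1,1))
replace slot 2: 2·(4+7) − 2 = 20 → (4,20,7)
replace slot 3: 2·(4+20) − 7 = 41 → (4,20,41)
replace slot 2: 2·(4+41) − 20 = 70 → (4,70,41)

4,70,41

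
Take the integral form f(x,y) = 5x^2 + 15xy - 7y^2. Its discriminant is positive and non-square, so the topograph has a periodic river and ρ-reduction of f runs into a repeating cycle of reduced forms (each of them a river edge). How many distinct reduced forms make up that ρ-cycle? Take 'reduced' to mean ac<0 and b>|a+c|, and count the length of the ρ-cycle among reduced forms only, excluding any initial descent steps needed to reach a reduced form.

D = 365, ⌊√D⌋ = 19
river: ρ → (-7,13,7)
river: ρ → (7,15,-5)
river: ρ → (-5,15,7)
river: ρ → (7,13,-7)
river: ρ → (-7,15,5)
river: ρ → (5,15,-7)
ρ-cycle length = 6 (tail of 0 descent steps not counted)

6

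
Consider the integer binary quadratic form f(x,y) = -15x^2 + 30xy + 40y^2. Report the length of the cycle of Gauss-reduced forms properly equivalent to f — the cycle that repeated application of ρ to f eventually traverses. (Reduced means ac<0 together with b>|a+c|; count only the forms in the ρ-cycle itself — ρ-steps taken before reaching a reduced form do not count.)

D = 3300, ⌊√D⌋ = 57
river: ρ → (40,50,-5)
river: ρ → (-5,50,40)
river: ρ → (40,30,-15)
river: ρ → (-15,30,40)
ρ-cycle length = 4 (tail of 0 descent steps not counted)

4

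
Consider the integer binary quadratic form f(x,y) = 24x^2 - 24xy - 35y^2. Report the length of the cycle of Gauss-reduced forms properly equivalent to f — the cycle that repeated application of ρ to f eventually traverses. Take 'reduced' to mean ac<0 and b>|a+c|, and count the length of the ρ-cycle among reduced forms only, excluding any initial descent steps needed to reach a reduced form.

D = 3936, ⌊√D⌋ = 62
descent: ρ → (-35,24,24)  [lands on river]
river: ρ → (24,24,-35)
river: ρ → (-35,46,13)
river: ρ → (13,58,-11)
river: ρ → (-11,52,28)
river: ρ → (28,60,-3)
river: ρ → (-3,60,28)
river: ρ → (28,52,-11)
river: ρ → (-11,58,13)
river: ρ → (13,46,-35)
ρ-cycle length = 10 (tail of 1 descent step not counted)

10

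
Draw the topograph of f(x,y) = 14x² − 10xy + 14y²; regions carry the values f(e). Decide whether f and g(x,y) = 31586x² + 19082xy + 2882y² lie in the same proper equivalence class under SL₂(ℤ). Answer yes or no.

D₁ = -684, D₂ = -684
f: flip: (14,-10,14)→(14,10,14)
f: reduced (well bottom): (14,10,14) with a≤c, −a<b≤a
g: flip: (31586,19082,2882)→(2882,-19082,31586)
g: translate: b→-1790 (≡-19082 mod 5764), so (2882,-19082,31586)→(2882,-1790,278)
g: flip: (2882,-1790,278)→(278,1790,2882)
g: translate: b→122 (≡1790 mod 556), so (278,1790,2882)→(278,122,14)
g: flip: (278,122,14)→(14,-122,278)
g: translate: b→-10 (≡-122 mod 28), so (14,-122,278)→(14,-10,14)
g: flip: (14,-10,14)→(14,10,14)
g: reduced (well bottom): (14,10,14) with a≤c, −a<b≤a
reduced forms (14, 10, 14) vs (14, 10, 14) ⇒ equivalent

yes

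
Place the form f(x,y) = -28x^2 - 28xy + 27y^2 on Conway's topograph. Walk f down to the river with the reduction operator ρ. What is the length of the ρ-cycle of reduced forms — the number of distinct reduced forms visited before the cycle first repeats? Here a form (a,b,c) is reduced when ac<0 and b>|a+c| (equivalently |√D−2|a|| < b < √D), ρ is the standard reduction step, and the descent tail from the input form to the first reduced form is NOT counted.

D = 3808, ⌊√D⌋ = 61
descent: ρ → (27,28,-28)  [lands on river]
river: ρ → (-28,28,27)
river: ρ → (27,26,-29)
river: ρ → (-29,32,24)
river: ρ → (24,16,-37)
river: ρ → (-37,58,3)
river: ρ → (3,56,-56)
river: ρ → (-56,56,3)
river: ρ → (3,58,-37)
river: ρ → (-37,16,24)
river: ρ → (24,32,-29)
river: ρ → (-29,26,27)
ρ-cycle length = 12 (tail of 1 descent step not counted)

12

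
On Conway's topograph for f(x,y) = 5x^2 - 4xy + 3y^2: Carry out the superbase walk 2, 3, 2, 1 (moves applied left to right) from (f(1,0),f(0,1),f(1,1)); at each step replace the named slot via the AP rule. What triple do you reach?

start (5,3,4) = (f(1,0),f(0,1),f(1,1))
replace slot 2: 2·(5+4) − 3 = 15 → (5,15,4)
replace slot 3: 2·(5+15) − 4 = 36 → (5,15,36)
replace slot 2: 2·(5+36) − 15 = 67 → (5,67,36)
replace slot 1: 2·(67+36) − 5 = 201 → (201,67,36)

201,67,36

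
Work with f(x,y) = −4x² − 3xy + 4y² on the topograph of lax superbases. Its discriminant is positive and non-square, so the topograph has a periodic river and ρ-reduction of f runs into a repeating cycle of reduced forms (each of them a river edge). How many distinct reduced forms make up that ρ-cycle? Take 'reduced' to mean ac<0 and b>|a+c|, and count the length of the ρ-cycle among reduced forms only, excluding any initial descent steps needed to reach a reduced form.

D = 73, ⌊√D⌋ = 8
descent: ρ → (4,3,-4)  [lands on river]
river: ρ → (-4,5,3)
river: ρ → (3,7,-2)
river: ρ → (-2,5,6)
river: ρ → (6,7,-1)
river: ρ → (-1,7,6)
river: ρ → (6,5,-2)
river: ρ → (-2,7,3)
river: ρ → (3,5,-4)
river: ρ → (-4,3,4)
river: ρ → (4,5,-3)
river: ρ → (-3,7,2)
river: ρ → (2,5,-6)
river: ρ → (-6,7,1)
river: ρ → (1,7,-6)
river: ρ → (-6,5,2)
river: ρ → (2,7,-3)
river: ρ → (-3,5,4)
ρ-cycle length = 18 (tail of 1 descent step not counted)

18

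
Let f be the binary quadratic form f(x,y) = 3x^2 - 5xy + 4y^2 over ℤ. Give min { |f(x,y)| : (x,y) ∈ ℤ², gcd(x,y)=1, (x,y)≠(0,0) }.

translate: b→1 (≡-5 mod 6), so (3,-5,4)→(3,1,2)
flip: (3,1,2)→(2,-1,3)
reduced (well bottom): (2,-1,3) with a≤c, −a<b≤a
well minimum = a = 2

2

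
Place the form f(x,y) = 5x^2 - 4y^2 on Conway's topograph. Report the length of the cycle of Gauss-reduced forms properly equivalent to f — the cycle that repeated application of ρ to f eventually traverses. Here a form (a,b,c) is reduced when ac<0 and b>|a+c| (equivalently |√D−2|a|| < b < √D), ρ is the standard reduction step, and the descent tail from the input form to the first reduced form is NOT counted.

D = 80, ⌊√D⌋ = 8
descent: ρ → (-4,8,1)  [lands on river]
river: ρ → (1,8,-4)
ρ-cycle length = 2 (tail of 1 descent step not counted)

2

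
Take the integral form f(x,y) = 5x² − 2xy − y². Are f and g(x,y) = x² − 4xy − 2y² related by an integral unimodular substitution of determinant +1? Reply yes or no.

D₁ = 24, D₂ = 24
river cycle of f (length 2): (-1, 4, 2), (2, 4, -1)
river cycle of g (length 2): (-2, 4, 1), (1, 4, -2)
cycles differ ⇒ inequivalent

no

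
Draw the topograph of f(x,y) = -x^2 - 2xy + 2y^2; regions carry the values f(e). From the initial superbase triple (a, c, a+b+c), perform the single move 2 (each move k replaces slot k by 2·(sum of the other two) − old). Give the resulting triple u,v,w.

start (-1,2,-1) = (f(1,0),f(0,1),f(1,1))
replace slot 2: 2·((-1)+(-1)) − 2 = -6 → (-1,-6,-1)

-1,-6,-1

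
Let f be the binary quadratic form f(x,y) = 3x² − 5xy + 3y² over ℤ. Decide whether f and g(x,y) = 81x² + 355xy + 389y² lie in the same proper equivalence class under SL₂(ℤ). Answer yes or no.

D₁ = -11, D₂ = -11
f: translate: b→1 (≡-5 mod 6), so (3,-5,3)→(3,1,1)
f: flip: (3,1,1)→(1,-1,3)
f: translate: b→1 (≡-1 mod 2), so (1,-1,3)→(1,1,3)
f: reduced (well bottom): (1,1,3) with a≤c, −a<b≤a
g: translate: b→31 (≡355 mod 162), so (81,355,389)→(81,31,3)
g: flip: (81,31,3)→(3,-31,81)
g: translate: b→-1 (≡-31 mod 6), so (3,-31,81)→(3,-1,1)
g: flip: (3,-1,1)→(1,1,3)
g: reduced (well bottom): (1,1,3) with a≤c, −a<b≤a
reduced forms (1, 1, 3) vs (1, 1, 3) ⇒ equivalent

yes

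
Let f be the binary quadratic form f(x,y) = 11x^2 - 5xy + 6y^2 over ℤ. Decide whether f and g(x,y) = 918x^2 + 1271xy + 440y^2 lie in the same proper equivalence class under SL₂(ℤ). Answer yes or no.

D₁ = -239, D₂ = -239
f: flip: (11,-5,6)→(6,5,11)
f: reduced (well bottom): (6,5,11) with a≤c, −a<b≤a
g: translate: b→-565 (≡1271 mod 1836), so (918,1271,440)→(918,-565,87)
g: flip: (918,-565,87)→(87,565,918)
g: translate: b→43 (≡565 mod 174), so (87,565,918)→(87,43,6)
g: flip: (87,43,6)→(6,-43,87)
g: translate: b→5 (≡-43 mod 12), so (6,-43,87)→(6,5,11)
g: reduced (well bottom): (6,5,11) with a≤c, −a<b≤a
reduced forms (6, 5, 11) vs (6, 5, 11) ⇒ equivalent

yes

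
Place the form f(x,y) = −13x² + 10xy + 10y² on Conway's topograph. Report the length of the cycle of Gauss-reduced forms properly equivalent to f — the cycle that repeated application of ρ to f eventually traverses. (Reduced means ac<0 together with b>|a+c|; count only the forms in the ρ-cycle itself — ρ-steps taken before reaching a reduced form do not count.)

D = 620, ⌊√D⌋ = 24
river: ρ → (10,10,-13)
river: ρ → (-13,16,7)
river: ρ → (7,12,-17)
river: ρ → (-17,22,2)
river: ρ → (2,22,-17)
river: ρ → (-17,12,7)
river: ρ → (7,16,-13)
river: ρ → (-13,10,10)
ρ-cycle length = 8 (tail of 0 descent steps not counted)

8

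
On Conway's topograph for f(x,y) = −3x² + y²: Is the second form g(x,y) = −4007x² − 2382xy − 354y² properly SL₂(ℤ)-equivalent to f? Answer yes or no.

D₁ = 12, D₂ = 12
river cycle of f (length 2): (1, 2, -2), (-2, 2, 1)
river cycle of g (length 2): (1, 2, -2), (-2, 2, 1)
cycles coincide ⇒ equivalent

yes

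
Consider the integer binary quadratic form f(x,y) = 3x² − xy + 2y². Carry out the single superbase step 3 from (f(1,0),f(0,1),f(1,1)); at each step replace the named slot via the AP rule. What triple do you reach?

start (3,2,4) = (f(1,0),f(0,1),f(1,1))
replace slot 3: 2·(3+2) − 4 = 6 → (3,2,6)

3,2,6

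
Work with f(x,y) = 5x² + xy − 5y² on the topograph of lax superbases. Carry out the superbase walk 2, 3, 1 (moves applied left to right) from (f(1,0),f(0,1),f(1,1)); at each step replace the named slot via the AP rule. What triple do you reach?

start (5,-5,1) = (f(1,0),f(0,1),f(1,1))
replace slot 2: 2·(5+1) − (-5) = 17 → (5,17,1)
replace slot 3: 2·(5+17) − 1 = 43 → (5,17,43)
replace slot 1: 2·(17+43) − 5 = 115 → (115,17,43)

115,17,43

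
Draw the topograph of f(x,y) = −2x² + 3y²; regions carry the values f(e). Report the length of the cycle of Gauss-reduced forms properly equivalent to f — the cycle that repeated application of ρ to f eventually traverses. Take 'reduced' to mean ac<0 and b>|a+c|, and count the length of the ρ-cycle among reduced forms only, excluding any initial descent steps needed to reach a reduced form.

D = 24, ⌊√D⌋ = 4
descent: ρ → (3,0,-2)
descent: ρ → (-2,4,1)  [lands on river]
river: ρ → (1,4,-2)
ρ-cycle length = 2 (tail of 2 descent steps not counted)

2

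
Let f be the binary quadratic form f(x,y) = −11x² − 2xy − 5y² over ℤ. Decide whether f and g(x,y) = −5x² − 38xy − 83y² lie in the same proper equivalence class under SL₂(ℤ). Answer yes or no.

D₁ = -216, D₂ = -216
f is negative-definite; reduce −f:
−f: flip: (11,2,5)→(5,-2,11)
−f: reduced (well bottom): (5,-2,11) with a≤c, −a<b≤a
flip sign back: reduced form of f is (-5,2,-11)
g is negative-definite; reduce −g:
−g: translate: b→-2 (≡38 mod 10), so (5,38,83)→(5,-2,11)
−g: reduced (well bottom): (5,-2,11) with a≤c, −a<b≤a
flip sign back: reduced form of g is (-5,2,-11)
reduced forms (-5, 2, -11) vs (-5, 2, -11) ⇒ equivalent

yes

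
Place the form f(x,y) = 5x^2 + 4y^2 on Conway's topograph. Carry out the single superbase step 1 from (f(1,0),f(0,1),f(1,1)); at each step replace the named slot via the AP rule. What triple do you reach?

start (5,4,9) = (f(1,0),f(0,1),f(1,1))
replace slot 1: 2·(4+9) − 5 = 21 → (21,4,9)

21,4,9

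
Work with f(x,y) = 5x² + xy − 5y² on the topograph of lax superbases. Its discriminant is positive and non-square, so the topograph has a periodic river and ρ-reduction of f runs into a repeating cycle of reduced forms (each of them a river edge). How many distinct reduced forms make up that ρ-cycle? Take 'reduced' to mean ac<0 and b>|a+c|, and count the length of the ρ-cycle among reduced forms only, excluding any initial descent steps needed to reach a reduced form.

D = 101, ⌊√D⌋ = 10
river: ρ → (-5,9,1)
river: ρ → (1,9,-5)
river: ρ → (-5,1,5)
river: ρ → (5,9,-1)
river: ρ → (-1,9,5)
river: ρ → (5,1,-5)
ρ-cycle length = 6 (tail of 0 descent steps not counted)

6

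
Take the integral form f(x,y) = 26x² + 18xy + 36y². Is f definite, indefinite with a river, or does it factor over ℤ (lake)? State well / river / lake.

D = b²−4ac = 18² − 4·26·36 = -3420
D < 0 ⇒ definite ⇒ every region one sign ⇒ single well

well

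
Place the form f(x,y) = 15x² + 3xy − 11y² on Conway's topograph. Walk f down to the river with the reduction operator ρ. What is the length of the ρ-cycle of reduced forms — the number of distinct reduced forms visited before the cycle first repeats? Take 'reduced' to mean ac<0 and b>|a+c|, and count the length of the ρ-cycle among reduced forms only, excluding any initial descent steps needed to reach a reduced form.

D = 669, ⌊√D⌋ = 25
descent: ρ → (-11,19,7)  [lands on river]
river: ρ → (7,23,-5)
river: ρ → (-5,17,19)
river: ρ → (19,21,-3)
river: ρ → (-3,21,19)
river: ρ → (19,17,-5)
river: ρ → (-5,23,7)
river: ρ → (7,19,-11)
river: ρ → (-11,25,1)
river: ρ → (1,25,-11)
ρ-cycle length = 10 (tail of 1 descent step not counted)

10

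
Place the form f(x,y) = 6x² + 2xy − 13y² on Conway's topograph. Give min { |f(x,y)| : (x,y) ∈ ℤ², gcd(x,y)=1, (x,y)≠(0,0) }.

descent: ρ → (-13,-2,6)
descent: ρ → (6,14,-5)  [lands on river]
river: ρ → (-5,16,3)
river: ρ → (3,14,-10)
river: ρ → (-10,6,7)
river: ρ → (7,8,-9)
river: ρ → (-9,10,6)
closes: descent 2, river 6
min |a| on river = 3

3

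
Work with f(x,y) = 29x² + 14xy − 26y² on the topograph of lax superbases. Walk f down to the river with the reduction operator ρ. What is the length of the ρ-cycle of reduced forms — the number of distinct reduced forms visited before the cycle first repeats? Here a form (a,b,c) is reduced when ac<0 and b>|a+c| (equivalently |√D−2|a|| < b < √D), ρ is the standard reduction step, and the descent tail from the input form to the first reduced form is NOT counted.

D = 3212, ⌊√D⌋ = 56
river: ρ → (-26,38,17)
river: ρ → (17,30,-34)
river: ρ → (-34,38,13)
river: ρ → (13,40,-31)
river: ρ → (-31,22,22)
river: ρ → (22,22,-31)
river: ρ → (-31,40,13)
river: ρ → (13,38,-34)
river: ρ → (-34,30,17)
river: ρ → (17,38,-26)
river: ρ → (-26,14,29)
river: ρ → (29,44,-11)
river: ρ → (-11,44,29)
river: ρ → (29,14,-26)
ρ-cycle length = 14 (tail of 0 descent steps not counted)

14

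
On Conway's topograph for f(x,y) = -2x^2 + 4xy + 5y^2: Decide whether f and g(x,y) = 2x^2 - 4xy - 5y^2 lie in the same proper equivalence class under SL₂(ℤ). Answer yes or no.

D₁ = 56, D₂ = 56
river cycle of f (length 4): (5, 6, -1), (-1, 6, 5), (5, 4, -2), (-2, 4, 5)
river cycle of g (length 4): (-5, 4, 2), (2, 4, -5), (-5, 6, 1), (1, 6, -5)
cycles differ ⇒ inequivalent

no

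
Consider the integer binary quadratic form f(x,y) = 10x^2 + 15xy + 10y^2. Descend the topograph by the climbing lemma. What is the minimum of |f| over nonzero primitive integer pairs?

translate: b→-5 (≡15 mod 20), so (10,15,10)→(10,-5,5)
flip: (10,-5,5)→(5,5,10)
reduced (well bottom): (5,5,10) with a≤c, −a<b≤a
well minimum = a = 5

5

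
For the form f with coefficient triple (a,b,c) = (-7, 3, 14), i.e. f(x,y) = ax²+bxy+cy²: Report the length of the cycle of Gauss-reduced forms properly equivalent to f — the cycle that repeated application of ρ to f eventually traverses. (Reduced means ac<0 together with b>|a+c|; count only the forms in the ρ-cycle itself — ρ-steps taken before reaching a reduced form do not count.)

D = 401, ⌊√D⌋ = 20
descent: ρ → (14,-3,-7)
descent: ρ → (-7,17,4)  [lands on river]
river: ρ → (4,15,-11)
river: ρ → (-11,7,8)
river: ρ → (8,9,-10)
river: ρ → (-10,11,7)
river: ρ → (7,17,-4)
river: ρ → (-4,15,11)
river: ρ → (11,7,-8)
river: ρ → (-8,9,10)
river: ρ → (10,11,-7)
ρ-cycle length = 10 (tail of 2 descent steps not counted)

10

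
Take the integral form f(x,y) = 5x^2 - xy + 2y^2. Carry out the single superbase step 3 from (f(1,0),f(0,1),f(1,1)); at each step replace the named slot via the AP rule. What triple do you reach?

start (5,2,6) = (f(1,0),f(0,1),f(1,1))
replace slot 3: 2·(5+2) − 6 = 8 → (5,2,8)

5,2,8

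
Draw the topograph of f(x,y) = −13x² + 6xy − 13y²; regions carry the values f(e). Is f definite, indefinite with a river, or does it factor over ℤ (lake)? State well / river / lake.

D = b²−4ac = 6² − 4·(-13)·(-13) = -640
D < 0 ⇒ definite ⇒ every region one sign ⇒ single well

well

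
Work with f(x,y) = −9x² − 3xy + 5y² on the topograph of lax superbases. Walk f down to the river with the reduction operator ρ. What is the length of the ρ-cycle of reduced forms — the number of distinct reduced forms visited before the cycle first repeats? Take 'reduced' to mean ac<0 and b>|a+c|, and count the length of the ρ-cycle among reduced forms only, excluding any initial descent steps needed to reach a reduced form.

D = 189, ⌊√D⌋ = 13
descent: ρ → (5,13,-1)  [lands on river]
river: ρ → (-1,13,5)
river: ρ → (5,7,-7)
river: ρ → (-7,7,5)
ρ-cycle length = 4 (tail of 1 descent step not counted)

4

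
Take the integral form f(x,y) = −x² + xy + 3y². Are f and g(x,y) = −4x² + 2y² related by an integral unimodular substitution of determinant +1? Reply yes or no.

D₁ = 13, D₂ = 32
discriminants differ ⇒ not SL₂(ℤ)-equivalent

no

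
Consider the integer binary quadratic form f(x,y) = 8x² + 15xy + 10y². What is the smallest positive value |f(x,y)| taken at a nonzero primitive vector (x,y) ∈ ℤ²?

translate: b→-1 (≡15 mod 16), so (8,15,10)→(8,-1,3)
flip: (8,-1,3)→(3,1,8)
reduced (well bottom): (3,1,8) with a≤c, −a<b≤a
well minimum = a = 3

3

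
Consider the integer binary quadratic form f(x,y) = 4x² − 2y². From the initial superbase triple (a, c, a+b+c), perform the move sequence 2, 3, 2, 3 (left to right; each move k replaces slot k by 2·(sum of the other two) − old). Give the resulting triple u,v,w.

start (4,-2,2) = (f(1,0),f(0,1),f(1,1))
replace slot 2: 2·(4+2) − (-2) = 14 → (4,14,2)
replace slot 3: 2·(4+14) − 2 = 34 → (4,14,34)
replace slot 2: 2·(4+34) − 14 = 62 → (4,62,34)
replace slot 3: 2·(4+62) − 34 = 98 → (4,62,98)

4,62,98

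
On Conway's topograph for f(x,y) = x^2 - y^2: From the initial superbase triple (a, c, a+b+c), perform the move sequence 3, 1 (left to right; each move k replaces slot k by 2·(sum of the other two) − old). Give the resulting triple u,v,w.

start (1,-1,0) = (f(1,0),f(0,1),f(1,1))
replace slot 3: 2·(1+(-1)) − 0 = 0 → (1,-1,0)
replace slot 1: 2·((-1)+0) − 1 = -3 → (-3,-1,0)

-3,-1,0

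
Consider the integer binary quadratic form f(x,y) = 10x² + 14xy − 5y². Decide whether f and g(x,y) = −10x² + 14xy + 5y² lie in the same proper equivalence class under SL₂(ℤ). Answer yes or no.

D₁ = 396, D₂ = 396
river cycle of f (length 4): (-5, 16, 7), (7, 12, -9), (-9, 6, 10), (10, 14, -5)
river cycle of g (length 4): (5, 16, -7), (-7, 12, 9), (9, 6, -10), (-10, 14, 5)
cycles differ ⇒ inequivalent

no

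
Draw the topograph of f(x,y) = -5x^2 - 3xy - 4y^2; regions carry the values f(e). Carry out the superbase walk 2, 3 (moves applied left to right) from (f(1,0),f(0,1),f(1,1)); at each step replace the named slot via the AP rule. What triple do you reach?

start (-5,-4,-12) = (f(1,0),f(0,1),f(1,1))
replace slot 2: 2·((-5)+(-12)) − (-4) = -30 → (-5,-30,-12)
replace slot 3: 2·((-5)+(-30)) − (-12) = -58 → (-5,-30,-58)

-5,-30,-58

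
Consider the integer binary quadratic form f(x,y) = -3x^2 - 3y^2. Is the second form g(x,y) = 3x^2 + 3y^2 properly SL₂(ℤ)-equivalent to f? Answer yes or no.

D₁ = -36, D₂ = -36
f is negative-definite; reduce −f:
−f: reduced (well bottom): (3,0,3) with a≤c, −a<b≤a
flip sign back: reduced form of f is (-3,0,-3)
g: reduced (well bottom): (3,0,3) with a≤c, −a<b≤a
reduced forms (-3, 0, -3) vs (3, 0, 3) ⇒ inequivalent

no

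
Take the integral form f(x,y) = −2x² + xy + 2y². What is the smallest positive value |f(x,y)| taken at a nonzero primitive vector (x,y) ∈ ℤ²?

river: ρ → (2,3,-1)
river: ρ → (-1,3,2)
river: ρ → (2,1,-2)
river: ρ → (-2,3,1)
river: ρ → (1,3,-2)
river: ρ → (-2,1,2)
closes: descent 0, river 6
min |a| on river = 1

1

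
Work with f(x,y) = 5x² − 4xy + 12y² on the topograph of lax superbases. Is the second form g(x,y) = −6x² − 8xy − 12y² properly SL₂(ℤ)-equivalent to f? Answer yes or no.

D₁ = -224, D₂ = -224
f: reduced (well bottom): (5,-4,12) with a≤c, −a<b≤a
g is negative-definite; reduce −g:
−g: translate: b→-4 (≡8 mod 12), so (6,8,12)→(6,-4,10)
−g: reduced (well bottom): (6,-4,10) with a≤c, −a<b≤a
flip sign back: reduced form of g is (-6,4,-10)
reduced forms (5, -4, 12) vs (-6, 4, -10) ⇒ inequivalent

no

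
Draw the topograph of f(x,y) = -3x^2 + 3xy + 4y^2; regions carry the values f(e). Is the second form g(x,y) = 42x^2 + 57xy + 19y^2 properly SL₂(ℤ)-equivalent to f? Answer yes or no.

D₁ = 57, D₂ = 57
river cycle of f (length 6): (4, 5, -2), (-2, 7, 1), (1, 7, -2), (-2, 5, 4), (4, 3, -3), (-3, 3, 4)
river cycle of g (length 6): (4, 5, -2), (-2, 7, 1), (1, 7, -2), (-2, 5, 4), (4, 3, -3), (-3, 3, 4)
cycles coincide ⇒ equivalent

yes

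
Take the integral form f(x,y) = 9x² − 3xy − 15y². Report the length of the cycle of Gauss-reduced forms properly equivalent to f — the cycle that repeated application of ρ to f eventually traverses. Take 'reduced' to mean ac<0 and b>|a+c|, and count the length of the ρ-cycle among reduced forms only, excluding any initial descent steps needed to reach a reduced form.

D = 549, ⌊√D⌋ = 23
descent: ρ → (-15,3,9)
descent: ρ → (9,15,-9)  [lands on river]
river: ρ → (-9,21,3)
river: ρ → (3,21,-9)
river: ρ → (-9,15,9)
river: ρ → (9,21,-3)
river: ρ → (-3,21,9)
ρ-cycle length = 6 (tail of 2 descent steps not counted)

6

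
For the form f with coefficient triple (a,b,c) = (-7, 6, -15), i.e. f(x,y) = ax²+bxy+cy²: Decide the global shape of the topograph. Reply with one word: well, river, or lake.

D = b²−4ac = 6² − 4·(-7)·(-15) = -384
D < 0 ⇒ definite ⇒ every region one sign ⇒ single well

well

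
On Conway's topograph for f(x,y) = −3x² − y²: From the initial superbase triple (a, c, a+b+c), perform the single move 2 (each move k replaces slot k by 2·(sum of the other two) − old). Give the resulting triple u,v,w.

start (-3,-1,-4) = (f(1,0),f(0,1),f(1,1))
replace slot 2: 2·((-3)+(-4)) − (-1) = -13 → (-3,-13,-4)

-3,-13,-4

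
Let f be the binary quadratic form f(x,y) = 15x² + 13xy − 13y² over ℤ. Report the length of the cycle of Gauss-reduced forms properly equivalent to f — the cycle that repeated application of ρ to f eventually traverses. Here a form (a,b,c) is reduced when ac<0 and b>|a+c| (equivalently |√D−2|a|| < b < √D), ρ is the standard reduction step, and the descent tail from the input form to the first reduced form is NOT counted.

D = 949, ⌊√D⌋ = 30
river: ρ → (-13,13,15)
river: ρ → (15,17,-11)
river: ρ → (-11,27,5)
river: ρ → (5,23,-21)
river: ρ → (-21,19,7)
river: ρ → (7,23,-15)
river: ρ → (-15,7,15)
river: ρ → (15,23,-7)
river: ρ → (-7,19,21)
river: ρ → (21,23,-5)
river: ρ → (-5,27,11)
river: ρ → (11,17,-15)
river: ρ → (-15,13,13)
river: ρ → (13,13,-15)
river: ρ → (-15,17,11)
river: ρ → (11,27,-5)
river: ρ → (-5,23,21)
river: ρ → (21,19,-7)
river: ρ → (-7,23,15)
river: ρ → (15,7,-15)
river: ρ → (-15,23,7)
river: ρ → (7,19,-21)
river: ρ → (-21,23,5)
river: ρ → (5,27,-11)
river: ρ → (-11,17,15)
river: ρ → (15,13,-13)
ρ-cycle length = 26 (tail of 0 descent steps not counted)

26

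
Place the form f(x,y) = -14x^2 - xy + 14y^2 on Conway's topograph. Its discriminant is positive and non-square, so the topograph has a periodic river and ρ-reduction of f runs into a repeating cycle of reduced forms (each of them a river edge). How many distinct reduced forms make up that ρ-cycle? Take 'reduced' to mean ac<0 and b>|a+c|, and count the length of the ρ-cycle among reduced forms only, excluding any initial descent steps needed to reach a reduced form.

D = 785, ⌊√D⌋ = 28
descent: ρ → (14,1,-14)  [lands on river]
river: ρ → (-14,27,1)
river: ρ → (1,27,-14)
river: ρ → (-14,1,14)
river: ρ → (14,27,-1)
river: ρ → (-1,27,14)
ρ-cycle length = 6 (tail of 1 descent step not counted)

6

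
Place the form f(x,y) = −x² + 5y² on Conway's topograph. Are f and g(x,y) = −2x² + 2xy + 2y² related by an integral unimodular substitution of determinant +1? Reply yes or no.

D₁ = 20, D₂ = 20
river cycle of f (length 2): (-1, 4, 1), (1, 4, -1)
river cycle of g (length 2): (2, 2, -2), (-2, 2, 2)
cycles differ ⇒ inequivalent

no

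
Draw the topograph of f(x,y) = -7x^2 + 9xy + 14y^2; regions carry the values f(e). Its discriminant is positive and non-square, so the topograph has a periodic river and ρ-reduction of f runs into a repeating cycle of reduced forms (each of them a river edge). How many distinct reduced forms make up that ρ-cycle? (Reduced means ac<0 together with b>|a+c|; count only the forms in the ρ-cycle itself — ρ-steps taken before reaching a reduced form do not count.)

D = 473, ⌊√D⌋ = 21
river: ρ → (14,19,-2)
river: ρ → (-2,21,4)
river: ρ → (4,19,-7)
river: ρ → (-7,9,14)
ρ-cycle length = 4 (tail of 0 descent steps not counted)

4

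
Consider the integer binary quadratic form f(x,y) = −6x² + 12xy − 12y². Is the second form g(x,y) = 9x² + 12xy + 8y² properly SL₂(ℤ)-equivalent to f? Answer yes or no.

D₁ = -144, D₂ = -144
f is negative-definite; reduce −f:
−f: translate: b→0 (≡-12 mod 12), so (6,-12,12)→(6,0,6)
−f: reduced (well bottom): (6,0,6) with a≤c, −a<b≤a
flip sign back: reduced form of f is (-6,0,-6)
g: translate: b→-6 (≡12 mod 18), so (9,12,8)→(9,-6,5)
g: flip: (9,-6,5)→(5,6,9)
g: translate: b→-4 (≡6 mod 10), so (5,6,9)→(5,-4,8)
g: reduced (well bottom): (5,-4,8) with a≤c, −a<b≤a
reduced forms (-6, 0, -6) vs (5, -4, 8) ⇒ inequivalent

no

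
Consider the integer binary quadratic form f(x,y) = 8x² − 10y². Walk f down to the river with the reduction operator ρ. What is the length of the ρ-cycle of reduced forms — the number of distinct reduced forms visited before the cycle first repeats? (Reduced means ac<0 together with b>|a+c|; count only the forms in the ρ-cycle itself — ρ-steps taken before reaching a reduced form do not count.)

D = 320, ⌊√D⌋ = 17
descent: ρ → (-10,0,8)
descent: ρ → (8,16,-2)  [lands on river]
river: ρ → (-2,16,8)
ρ-cycle length = 2 (tail of 2 descent steps not counted)

2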